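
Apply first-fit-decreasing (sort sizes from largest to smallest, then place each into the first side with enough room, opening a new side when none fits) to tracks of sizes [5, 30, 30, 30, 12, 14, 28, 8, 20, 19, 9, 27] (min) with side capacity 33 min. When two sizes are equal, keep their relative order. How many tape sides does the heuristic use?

Sorted descending: 30, 30, 30, 28, 27, 20, 19, 14, 12, 9, 8, 5.
  30 → side 1 (new)  [load 30/33]
  30 → side 2 (new)  [load 30/33]
  30 → side 3 (new)  [load 30/33]
  28 → side 4 (new)  [load 28/33]
  27 → side 5 (new)  [load 27/33]
  20 → side 6 (new)  [load 20/33]
  19 → side 7 (new)  [load 19/33]
  14 → side 7  [load 33/33]
  12 → side 6  [load 32/33]
  9 → side 8 (new)  [load 9/33]
  8 → side 8  [load 17/33]
  5 → side 4  [load 33/33]
8 tape sides opened.

8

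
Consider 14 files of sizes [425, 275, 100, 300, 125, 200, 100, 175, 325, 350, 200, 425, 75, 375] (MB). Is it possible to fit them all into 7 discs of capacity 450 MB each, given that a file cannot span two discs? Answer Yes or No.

No

Total = 3450 MB; ⌈3450/450⌉ = 8.
At least 8 discs are required, but only 7 are allowed.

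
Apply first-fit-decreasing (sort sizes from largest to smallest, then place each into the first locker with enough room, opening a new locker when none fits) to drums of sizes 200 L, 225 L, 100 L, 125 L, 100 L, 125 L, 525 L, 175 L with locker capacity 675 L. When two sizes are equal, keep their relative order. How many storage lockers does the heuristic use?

Sorted descending: 525, 225, 200, 175, 125, 125, 100, 100.
  525 → locker 1 (new)  [load 525/675]
  225 → locker 2 (new)  [load 225/675]
  200 → locker 2  [load 425/675]
  175 → locker 2  [load 600/675]
  125 → locker 1  [load 650/675]
  125 → locker 3 (new)  [load 125/675]
  100 → locker 3  [load 225/675]
  100 → locker 3  [load 325/675]
3 storage lockers opened.

3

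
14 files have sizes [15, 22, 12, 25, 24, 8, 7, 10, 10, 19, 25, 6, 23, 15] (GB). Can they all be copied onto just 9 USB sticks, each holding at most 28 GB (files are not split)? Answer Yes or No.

Yes

A valid assignment using 9 USB sticks:
  USB stick 1: 25 = 25
  USB stick 2: 25 = 25
  USB stick 3: 24 = 24
  USB stick 4: 23 = 23
  USB stick 5: 22 + 6 = 28
  USB stick 6: 19 + 8 = 27
  USB stick 7: 15 + 12 = 27
  USB stick 8: 15 + 10 = 25
  USB stick 9: 10 + 7 = 17
Every load is within 28 GB, so 9 USB sticks suffice.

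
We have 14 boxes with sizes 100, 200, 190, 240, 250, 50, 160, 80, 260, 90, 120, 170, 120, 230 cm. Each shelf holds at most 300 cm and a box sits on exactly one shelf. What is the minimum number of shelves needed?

9

Total = 260 + 250 + 240 + 230 + 200 + 190 + 170 + 160 + 120 + 120 + 100 + 90 + 80 + 50 = 2260 cm.
Lower bound: ⌈2260/300⌉ = 8 shelves.
A packing using 9 shelves:
  shelf 1: 260 = 260
  shelf 2: 250 + 50 = 300
  shelf 3: 240 = 240
  shelf 4: 230 = 230
  shelf 5: 200 + 100 = 300
  shelf 6: 190 + 90 = 280
  shelf 7: 170 + 120 = 290
  shelf 8: 160 + 120 = 280
  shelf 9: 80 = 80
No arrangement into 8 shelves stays within capacity, so 9 is optimal.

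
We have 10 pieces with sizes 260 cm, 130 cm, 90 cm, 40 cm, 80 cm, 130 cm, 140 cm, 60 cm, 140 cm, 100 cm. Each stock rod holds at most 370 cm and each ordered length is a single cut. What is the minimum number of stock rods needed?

4

Total = 260 + 140 + 140 + 130 + 130 + 100 + 90 + 80 + 60 + 40 = 1170 cm.
Lower bound: ⌈1170/370⌉ = 4 stock rods.
A packing using 4 stock rods:
  stock rod 1: 260 + 100 = 360
  stock rod 2: 140 + 140 + 90 = 370
  stock rod 3: 130 + 130 + 80 = 340
  stock rod 4: 60 + 40 = 100
This matches the lower bound, so 4 is optimal.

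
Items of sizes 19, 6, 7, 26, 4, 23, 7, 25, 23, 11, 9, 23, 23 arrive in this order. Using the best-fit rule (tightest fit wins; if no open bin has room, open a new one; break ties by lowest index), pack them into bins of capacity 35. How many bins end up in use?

7

  19 → bin 1 (new)  [load 19/35]
  6 → bin 1  [load 25/35]
  7 → bin 1  [load 32/35]
  26 → bin 2 (new)  [load 26/35]
  4 → bin 2  [load 30/35]
  23 → bin 3 (new)  [load 23/35]
  7 → bin 3  [load 30/35]
  25 → bin 4 (new)  [load 25/35]
  23 → bin 5 (new)  [load 23/35]
  11 → bin 5  [load 34/35]
  9 → bin 4  [load 34/35]
  23 → bin 6 (new)  [load 23/35]
  23 → bin 7 (new)  [load 23/35]
7 bins opened.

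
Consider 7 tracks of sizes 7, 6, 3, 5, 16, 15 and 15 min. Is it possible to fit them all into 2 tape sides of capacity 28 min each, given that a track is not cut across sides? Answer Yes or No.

Total = 67 min; ⌈67/28⌉ = 3.
At least 3 tape sides are required, but only 2 are allowed.

No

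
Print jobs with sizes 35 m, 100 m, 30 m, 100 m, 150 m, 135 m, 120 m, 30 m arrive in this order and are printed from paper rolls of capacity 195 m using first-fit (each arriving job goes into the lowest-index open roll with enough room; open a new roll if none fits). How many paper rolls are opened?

  35 → roll 1 (new)  [load 35/195]
  100 → roll 1  [load 135/195]
  30 → roll 1  [load 165/195]
  100 → roll 2 (new)  [load 100/195]
  150 → roll 3 (new)  [load 150/195]
  135 → roll 4 (new)  [load 135/195]
  120 → roll 5 (new)  [load 120/195]
  30 → roll 1  [load 195/195]
5 paper rolls opened.

5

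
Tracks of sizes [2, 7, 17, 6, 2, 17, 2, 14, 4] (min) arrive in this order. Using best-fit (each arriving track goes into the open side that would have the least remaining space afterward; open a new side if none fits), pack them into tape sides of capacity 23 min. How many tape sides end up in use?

  2 → side 1 (new)  [load 2/23]
  7 → side 1  [load 9/23]
  17 → side 2 (new)  [load 17/23]
  6 → side 2  [load 23/23]
  2 → side 1  [load 11/23]
  17 → side 3 (new)  [load 17/23]
  2 → side 3  [load 19/23]
  14 → side 4 (new)  [load 14/23]
  4 → side 3  [load 23/23]
4 tape sides opened.

4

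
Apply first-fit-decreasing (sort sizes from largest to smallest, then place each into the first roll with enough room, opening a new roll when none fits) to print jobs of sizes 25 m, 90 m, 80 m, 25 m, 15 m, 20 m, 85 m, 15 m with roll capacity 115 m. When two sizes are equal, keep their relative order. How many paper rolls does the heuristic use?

Sorted descending: 90, 85, 80, 25, 25, 20, 15, 15.
  90 → roll 1 (new)  [load 90/115]
  85 → roll 2 (new)  [load 85/115]
  80 → roll 3 (new)  [load 80/115]
  25 → roll 1  [load 115/115]
  25 → roll 2  [load 110/115]
  20 → roll 3  [load 100/115]
  15 → roll 3  [load 115/115]
  15 → roll 4 (new)  [load 15/115]
4 paper rolls opened.

4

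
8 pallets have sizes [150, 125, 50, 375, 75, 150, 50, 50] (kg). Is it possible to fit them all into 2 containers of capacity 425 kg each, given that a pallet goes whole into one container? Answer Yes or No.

No

Total = 1025 kg; ⌈1025/425⌉ = 3.
At least 3 containers are required, but only 2 are allowed.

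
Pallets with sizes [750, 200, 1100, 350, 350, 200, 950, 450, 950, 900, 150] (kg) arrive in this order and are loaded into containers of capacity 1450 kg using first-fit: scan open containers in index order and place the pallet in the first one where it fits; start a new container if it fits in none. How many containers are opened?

5

  750 → container 1 (new)  [load 750/1450]
  200 → container 1  [load 950/1450]
  1100 → container 2 (new)  [load 1100/1450]
  350 → container 1  [load 1300/1450]
  350 → container 2  [load 1450/1450]
  200 → container 3 (new)  [load 200/1450]
  950 → container 3  [load 1150/1450]
  450 → container 4 (new)  [load 450/1450]
  950 → container 4  [load 1400/1450]
  900 → container 5 (new)  [load 900/1450]
  150 → container 1  [load 1450/1450]
5 containers opened.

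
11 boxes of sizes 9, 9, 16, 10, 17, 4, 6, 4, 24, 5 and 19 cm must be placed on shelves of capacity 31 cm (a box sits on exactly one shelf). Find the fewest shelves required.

5

Total = 24 + 19 + 17 + 16 + 10 + 9 + 9 + 6 + 5 + 4 + 4 = 123 cm.
Lower bound: ⌈123/31⌉ = 4 shelves.
A packing using 5 shelves:
  shelf 1: 24 + 6 = 30
  shelf 2: 19 + 10 = 29
  shelf 3: 17 + 9 + 5 = 31
  shelf 4: 16 + 9 + 4 = 29
  shelf 5: 4 = 4
No arrangement into 4 shelves stays within capacity, so 5 is optimal.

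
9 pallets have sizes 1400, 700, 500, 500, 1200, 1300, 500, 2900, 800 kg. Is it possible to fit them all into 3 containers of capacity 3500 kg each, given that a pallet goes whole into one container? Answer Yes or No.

Yes

A valid assignment using 3 containers:
  container 1: 2900 + 500 = 3400
  container 2: 1400 + 1300 + 800 = 3500
  container 3: 1200 + 700 + 500 + 500 = 2900
Every load is within 3500 kg, so 3 containers suffice.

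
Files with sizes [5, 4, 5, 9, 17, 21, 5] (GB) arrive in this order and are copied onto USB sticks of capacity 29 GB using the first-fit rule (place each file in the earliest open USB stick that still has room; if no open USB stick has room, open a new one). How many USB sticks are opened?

  5 → USB stick 1 (new)  [load 5/29]
  4 → USB stick 1  [load 9/29]
  5 → USB stick 1  [load 14/29]
  9 → USB stick 1  [load 23/29]
  17 → USB stick 2 (new)  [load 17/29]
  21 → USB stick 3 (new)  [load 21/29]
  5 → USB stick 1  [load 28/29]
3 USB sticks opened.

3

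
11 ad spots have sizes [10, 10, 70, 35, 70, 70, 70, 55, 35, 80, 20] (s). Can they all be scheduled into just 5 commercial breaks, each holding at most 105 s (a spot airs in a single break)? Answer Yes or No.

Total = 525 s; ⌈525/105⌉ = 5.
6 ad spots each exceed half the capacity and cannot share a break, forcing at least 6 commercial breaks.
At least 6 commercial breaks are required, but only 5 are allowed.

No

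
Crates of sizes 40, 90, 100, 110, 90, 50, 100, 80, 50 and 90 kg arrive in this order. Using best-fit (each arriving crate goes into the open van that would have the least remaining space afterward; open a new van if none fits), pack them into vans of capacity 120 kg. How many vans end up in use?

9

  40 → van 1 (new)  [load 40/120]
  90 → van 2 (new)  [load 90/120]
  100 → van 3 (new)  [load 100/120]
  110 → van 4 (new)  [load 110/120]
  90 → van 5 (new)  [load 90/120]
  50 → van 1  [load 90/120]
  100 → van 6 (new)  [load 100/120]
  80 → van 7 (new)  [load 80/120]
  50 → van 8 (new)  [load 50/120]
  90 → van 9 (new)  [load 90/120]
9 vans opened.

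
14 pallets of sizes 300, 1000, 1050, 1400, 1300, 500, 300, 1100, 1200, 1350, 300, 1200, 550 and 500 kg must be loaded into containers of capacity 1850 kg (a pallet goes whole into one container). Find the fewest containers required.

8

Total = 1400 + 1350 + 1300 + 1200 + 1200 + 1100 + 1050 + 1000 + 550 + 500 + 500 + 300 + 300 + 300 = 12050 kg.
Lower bound: ⌈12050/1850⌉ = 7 containers.
Also, 8 pallets each exceed 925 kg, and no two of those can share a container, so at least 8 containers are needed.
A packing using 8 containers:
  container 1: 1400 + 300 = 1700
  container 2: 1350 + 500 = 1850
  container 3: 1300 + 550 = 1850
  container 4: 1200 + 500 = 1700
  container 5: 1200 + 300 + 300 = 1800
  container 6: 1100 = 1100
  container 7: 1050 = 1050
  container 8: 1000 = 1000
This matches the lower bound, so 8 is optimal.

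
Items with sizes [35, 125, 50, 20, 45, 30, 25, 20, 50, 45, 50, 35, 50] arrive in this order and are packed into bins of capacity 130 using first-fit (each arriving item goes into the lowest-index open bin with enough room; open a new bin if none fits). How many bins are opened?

  35 → bin 1 (new)  [load 35/130]
  125 → bin 2 (new)  [load 125/130]
  50 → bin 1  [load 85/130]
  20 → bin 1  [load 105/130]
  45 → bin 3 (new)  [load 45/130]
  30 → bin 3  [load 75/130]
  25 → bin 1  [load 130/130]
  20 → bin 3  [load 95/130]
  50 → bin 4 (new)  [load 50/130]
  45 → bin 4  [load 95/130]
  50 → bin 5 (new)  [load 50/130]
  35 → bin 3  [load 130/130]
  50 → bin 5  [load 100/130]
5 bins opened.

5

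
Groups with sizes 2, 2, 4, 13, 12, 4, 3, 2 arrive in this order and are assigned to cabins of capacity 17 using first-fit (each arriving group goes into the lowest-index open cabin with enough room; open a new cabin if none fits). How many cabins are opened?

  2 → cabin 1 (new)  [load 2/17]
  2 → cabin 1  [load 4/17]
  4 → cabin 1  [load 8/17]
  13 → cabin 2 (new)  [load 13/17]
  12 → cabin 3 (new)  [load 12/17]
  4 → cabin 1  [load 12/17]
  3 → cabin 1  [load 15/17]
  2 → cabin 1  [load 17/17]
3 cabins opened.

3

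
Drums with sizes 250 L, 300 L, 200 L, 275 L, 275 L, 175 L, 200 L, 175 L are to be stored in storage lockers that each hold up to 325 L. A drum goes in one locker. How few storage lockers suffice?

Total = 300 + 275 + 275 + 250 + 200 + 200 + 175 + 175 = 1850 L.
Lower bound: ⌈1850/325⌉ = 6 storage lockers.
Also, 8 drums each exceed 325/2 L, and no two of those can share a locker, so at least 8 storage lockers are needed.
A packing using 8 storage lockers:
  locker 1: 300 = 300
  locker 2: 275 = 275
  locker 3: 275 = 275
  locker 4: 250 = 250
  locker 5: 200 = 200
  locker 6: 200 = 200
  locker 7: 175 = 175
  locker 8: 175 = 175
This matches the lower bound, so 8 is optimal.

8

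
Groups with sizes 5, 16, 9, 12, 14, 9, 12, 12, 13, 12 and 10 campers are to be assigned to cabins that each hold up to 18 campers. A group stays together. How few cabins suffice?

Total = 16 + 14 + 13 + 12 + 12 + 12 + 12 + 10 + 9 + 9 + 5 = 124 campers.
Lower bound: ⌈124/18⌉ = 7 cabins.
Also, 8 groups each exceed 9 campers, and no two of those can share a cabin, so at least 8 cabins are needed.
A packing using 9 cabins:
  cabin 1: 16 = 16
  cabin 2: 14 = 14
  cabin 3: 13 + 5 = 18
  cabin 4: 12 = 12
  cabin 5: 12 = 12
  cabin 6: 12 = 12
  cabin 7: 12 = 12
  cabin 8: 10 = 10
  cabin 9: 9 + 9 = 18
No arrangement into 8 cabins stays within capacity, so 9 is optimal.

9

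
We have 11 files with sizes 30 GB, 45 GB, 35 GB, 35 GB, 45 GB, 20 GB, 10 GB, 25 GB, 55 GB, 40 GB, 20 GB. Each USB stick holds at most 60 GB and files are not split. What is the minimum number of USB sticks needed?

7

Total = 55 + 45 + 45 + 40 + 35 + 35 + 30 + 25 + 20 + 20 + 10 = 360 GB.
Lower bound: ⌈360/60⌉ = 6 USB sticks.
A packing using 7 USB sticks:
  USB stick 1: 55 = 55
  USB stick 2: 45 + 10 = 55
  USB stick 3: 45 = 45
  USB stick 4: 40 + 20 = 60
  USB stick 5: 35 + 25 = 60
  USB stick 6: 35 + 20 = 55
  USB stick 7: 30 = 30
No arrangement into 6 USB sticks stays within capacity, so 7 is optimal.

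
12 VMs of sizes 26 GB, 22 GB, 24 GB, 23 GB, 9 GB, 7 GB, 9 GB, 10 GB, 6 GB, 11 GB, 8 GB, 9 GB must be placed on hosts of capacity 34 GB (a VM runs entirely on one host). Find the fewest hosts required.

5

Total = 26 + 24 + 23 + 22 + 11 + 10 + 9 + 9 + 9 + 8 + 7 + 6 = 164 GB.
Lower bound: ⌈164/34⌉ = 5 hosts.
A packing using 5 hosts:
  host 1: 26 + 8 = 34
  host 2: 24 + 10 = 34
  host 3: 23 + 11 = 34
  host 4: 22 + 9 = 31
  host 5: 9 + 9 + 7 + 6 = 31
This matches the lower bound, so 5 is optimal.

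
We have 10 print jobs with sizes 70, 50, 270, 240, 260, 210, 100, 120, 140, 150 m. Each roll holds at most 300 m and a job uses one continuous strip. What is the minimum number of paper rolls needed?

6

Total = 270 + 260 + 240 + 210 + 150 + 140 + 120 + 100 + 70 + 50 = 1610 m.
Lower bound: ⌈1610/300⌉ = 6 paper rolls.
A packing using 6 paper rolls:
  roll 1: 270 = 270
  roll 2: 260 = 260
  roll 3: 240 + 50 = 290
  roll 4: 210 + 70 = 280
  roll 5: 150 + 140 = 290
  roll 6: 120 + 100 = 220
This matches the lower bound, so 6 is optimal.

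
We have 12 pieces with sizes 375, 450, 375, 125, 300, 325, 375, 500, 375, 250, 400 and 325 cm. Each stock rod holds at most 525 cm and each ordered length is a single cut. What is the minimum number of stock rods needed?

Total = 500 + 450 + 400 + 375 + 375 + 375 + 375 + 325 + 325 + 300 + 250 + 125 = 4175 cm.
Lower bound: ⌈4175/525⌉ = 8 stock rods.
Also, 10 pieces each exceed 525/2 cm, and no two of those can share a stock rod, so at least 10 stock rods are needed.
A packing using 11 stock rods:
  stock rod 1: 500 = 500
  stock rod 2: 450 = 450
  stock rod 3: 400 + 125 = 525
  stock rod 4: 375 = 375
  stock rod 5: 375 = 375
  stock rod 6: 375 = 375
  stock rod 7: 375 = 375
  stock rod 8: 325 = 325
  stock rod 9: 325 = 325
  stock rod 10: 300 = 300
  stock rod 11: 250 = 250
No arrangement into 10 stock rods stays within capacity, so 11 is optimal.

11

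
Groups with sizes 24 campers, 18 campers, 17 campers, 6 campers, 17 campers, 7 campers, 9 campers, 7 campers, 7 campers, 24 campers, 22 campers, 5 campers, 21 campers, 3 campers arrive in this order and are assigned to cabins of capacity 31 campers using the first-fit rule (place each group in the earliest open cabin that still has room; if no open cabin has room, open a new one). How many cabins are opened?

  24 → cabin 1 (new)  [load 24/31]
  18 → cabin 2 (new)  [load 18/31]
  17 → cabin 3 (new)  [load 17/31]
  6 → cabin 1  [load 30/31]
  17 → cabin 4 (new)  [load 17/31]
  7 → cabin 2  [load 25/31]
  9 → cabin 3  [load 26/31]
  7 → cabin 4  [load 24/31]
  7 → cabin 4  [load 31/31]
  24 → cabin 5 (new)  [load 24/31]
  22 → cabin 6 (new)  [load 22/31]
  5 → cabin 2  [load 30/31]
  21 → cabin 7 (new)  [load 21/31]
  3 → cabin 3  [load 29/31]
7 cabins opened.

7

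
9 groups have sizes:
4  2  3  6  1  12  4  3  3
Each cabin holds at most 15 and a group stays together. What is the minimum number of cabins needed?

3

Total = 12 + 6 + 4 + 4 + 3 + 3 + 3 + 2 + 1 = 38.
Lower bound: ⌈38/15⌉ = 3 cabins.
A packing using 3 cabins:
  cabin 1: 12 + 3 = 15
  cabin 2: 6 + 4 + 4 + 1 = 15
  cabin 3: 3 + 3 + 2 = 8
This matches the lower bound, so 3 is optimal.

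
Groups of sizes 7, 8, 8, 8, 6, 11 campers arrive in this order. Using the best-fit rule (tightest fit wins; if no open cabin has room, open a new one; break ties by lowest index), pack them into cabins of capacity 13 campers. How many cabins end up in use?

  7 → cabin 1 (new)  [load 7/13]
  8 → cabin 2 (new)  [load 8/13]
  8 → cabin 3 (new)  [load 8/13]
  8 → cabin 4 (new)  [load 8/13]
  6 → cabin 1  [load 13/13]
  11 → cabin 5 (new)  [load 11/13]
5 cabins opened.

5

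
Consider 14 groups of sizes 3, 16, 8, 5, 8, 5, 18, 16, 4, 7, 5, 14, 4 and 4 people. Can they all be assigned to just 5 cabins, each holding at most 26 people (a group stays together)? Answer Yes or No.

A valid assignment using 5 cabins:
  cabin 1: 18 + 8 = 26
  cabin 2: 16 + 8 = 24
  cabin 3: 16 + 7 + 3 = 26
  cabin 4: 14 + 5 + 5 = 24
  cabin 5: 5 + 4 + 4 + 4 = 17
Every load is within 26 people, so 5 cabins suffice.

Yes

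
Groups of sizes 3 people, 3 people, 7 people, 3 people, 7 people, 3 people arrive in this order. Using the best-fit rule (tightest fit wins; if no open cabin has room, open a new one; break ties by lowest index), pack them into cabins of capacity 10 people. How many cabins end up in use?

3

  3 → cabin 1 (new)  [load 3/10]
  3 → cabin 1  [load 6/10]
  7 → cabin 2 (new)  [load 7/10]
  3 → cabin 2  [load 10/10]
  7 → cabin 3 (new)  [load 7/10]
  3 → cabin 3  [load 10/10]
3 cabins opened.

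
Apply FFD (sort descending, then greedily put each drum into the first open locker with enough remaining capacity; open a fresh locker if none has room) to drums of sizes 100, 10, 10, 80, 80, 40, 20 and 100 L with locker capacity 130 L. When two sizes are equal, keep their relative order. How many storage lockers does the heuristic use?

4

Sorted descending: 100, 100, 80, 80, 40, 20, 10, 10.
  100 → locker 1 (new)  [load 100/130]
  100 → locker 2 (new)  [load 100/130]
  80 → locker 3 (new)  [load 80/130]
  80 → locker 4 (new)  [load 80/130]
  40 → locker 3  [load 120/130]
  20 → locker 1  [load 120/130]
  10 → locker 1  [load 130/130]
  10 → locker 2  [load 110/130]
4 storage lockers opened.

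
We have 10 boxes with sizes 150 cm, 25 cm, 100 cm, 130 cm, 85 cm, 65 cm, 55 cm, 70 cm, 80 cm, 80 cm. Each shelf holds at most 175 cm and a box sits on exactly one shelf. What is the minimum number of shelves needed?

Total = 150 + 130 + 100 + 85 + 80 + 80 + 70 + 65 + 55 + 25 = 840 cm.
Lower bound: ⌈840/175⌉ = 5 shelves.
A packing using 6 shelves:
  shelf 1: 150 + 25 = 175
  shelf 2: 130 = 130
  shelf 3: 100 + 70 = 170
  shelf 4: 85 + 80 = 165
  shelf 5: 80 + 65 = 145
  shelf 6: 55 = 55
No arrangement into 5 shelves stays within capacity, so 6 is optimal.

6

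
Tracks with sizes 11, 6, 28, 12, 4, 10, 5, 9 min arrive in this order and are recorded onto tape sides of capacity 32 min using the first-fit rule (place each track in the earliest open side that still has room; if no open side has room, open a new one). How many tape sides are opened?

  11 → side 1 (new)  [load 11/32]
  6 → side 1  [load 17/32]
  28 → side 2 (new)  [load 28/32]
  12 → side 1  [load 29/32]
  4 → side 2  [load 32/32]
  10 → side 3 (new)  [load 10/32]
  5 → side 3  [load 15/32]
  9 → side 3  [load 24/32]
3 tape sides opened.

3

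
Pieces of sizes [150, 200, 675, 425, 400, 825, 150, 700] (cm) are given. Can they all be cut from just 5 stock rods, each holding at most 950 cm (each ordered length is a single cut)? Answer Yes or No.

Yes

A valid assignment using 5 stock rods:
  stock rod 1: 825 = 825
  stock rod 2: 700 + 200 = 900
  stock rod 3: 675 + 150 = 825
  stock rod 4: 425 + 400 = 825
  stock rod 5: 150 = 150
Every load is within 950 cm, so 5 stock rods suffice.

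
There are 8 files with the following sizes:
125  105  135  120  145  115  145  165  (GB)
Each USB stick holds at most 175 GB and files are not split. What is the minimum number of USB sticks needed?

Total = 165 + 145 + 145 + 135 + 125 + 120 + 115 + 105 = 1055 GB.
Lower bound: ⌈1055/175⌉ = 7 USB sticks.
Also, 8 files each exceed 175/2 GB, and no two of those can share a USB stick, so at least 8 USB sticks are needed.
A packing using 8 USB sticks:
  USB stick 1: 165 = 165
  USB stick 2: 145 = 145
  USB stick 3: 145 = 145
  USB stick 4: 135 = 135
  USB stick 5: 125 = 125
  USB stick 6: 120 = 120
  USB stick 7: 115 = 115
  USB stick 8: 105 = 105
This matches the lower bound, so 8 is optimal.

8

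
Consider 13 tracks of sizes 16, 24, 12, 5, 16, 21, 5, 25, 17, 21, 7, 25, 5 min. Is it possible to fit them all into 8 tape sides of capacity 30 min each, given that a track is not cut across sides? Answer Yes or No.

A valid assignment using 8 tape sides:
  side 1: 25 + 5 = 30
  side 2: 25 + 5 = 30
  side 3: 24 + 5 = 29
  side 4: 21 + 7 = 28
  side 5: 21 = 21
  side 6: 17 + 12 = 29
  side 7: 16 = 16
  side 8: 16 = 16
Every load is within 30 min, so 8 tape sides suffice.

Yes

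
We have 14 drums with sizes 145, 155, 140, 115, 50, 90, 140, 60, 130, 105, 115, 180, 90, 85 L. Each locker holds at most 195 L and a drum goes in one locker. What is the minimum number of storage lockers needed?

Total = 180 + 155 + 145 + 140 + 140 + 130 + 115 + 115 + 105 + 90 + 90 + 85 + 60 + 50 = 1600 L.
Lower bound: ⌈1600/195⌉ = 9 storage lockers.
A packing using 10 storage lockers:
  locker 1: 180 = 180
  locker 2: 155 = 155
  locker 3: 145 + 50 = 195
  locker 4: 140 = 140
  locker 5: 140 = 140
  locker 6: 130 + 60 = 190
  locker 7: 115 = 115
  locker 8: 115 = 115
  locker 9: 105 + 90 = 195
  locker 10: 90 + 85 = 175
No arrangement into 9 storage lockers stays within capacity, so 10 is optimal.

10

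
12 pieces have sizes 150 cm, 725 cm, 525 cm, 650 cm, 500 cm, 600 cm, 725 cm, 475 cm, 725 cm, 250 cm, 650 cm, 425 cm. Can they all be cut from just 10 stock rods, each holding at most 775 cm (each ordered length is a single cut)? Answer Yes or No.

Yes

A valid assignment using 10 stock rods:
  stock rod 1: 725 = 725
  stock rod 2: 725 = 725
  stock rod 3: 725 = 725
  stock rod 4: 650 = 650
  stock rod 5: 650 = 650
  stock rod 6: 600 + 150 = 750
  stock rod 7: 525 + 250 = 775
  stock rod 8: 500 = 500
  stock rod 9: 475 = 475
  stock rod 10: 425 = 425
Every load is within 775 cm, so 10 stock rods suffice.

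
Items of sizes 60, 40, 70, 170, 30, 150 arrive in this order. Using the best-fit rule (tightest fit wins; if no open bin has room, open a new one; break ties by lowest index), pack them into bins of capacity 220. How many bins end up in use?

  60 → bin 1 (new)  [load 60/220]
  40 → bin 1  [load 100/220]
  70 → bin 1  [load 170/220]
  170 → bin 2 (new)  [load 170/220]
  30 → bin 1  [load 200/220]
  150 → bin 3 (new)  [load 150/220]
3 bins opened.

3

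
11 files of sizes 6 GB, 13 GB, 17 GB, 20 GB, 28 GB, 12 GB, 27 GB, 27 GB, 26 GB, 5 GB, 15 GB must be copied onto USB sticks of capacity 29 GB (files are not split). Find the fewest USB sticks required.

Total = 28 + 27 + 27 + 26 + 20 + 17 + 15 + 13 + 12 + 6 + 5 = 196 GB.
Lower bound: ⌈196/29⌉ = 7 USB sticks.
A packing using 8 USB sticks:
  USB stick 1: 28 = 28
  USB stick 2: 27 = 27
  USB stick 3: 27 = 27
  USB stick 4: 26 = 26
  USB stick 5: 20 + 6 = 26
  USB stick 6: 17 + 12 = 29
  USB stick 7: 15 + 13 = 28
  USB stick 8: 5 = 5
No arrangement into 7 USB sticks stays within capacity, so 8 is optimal.

8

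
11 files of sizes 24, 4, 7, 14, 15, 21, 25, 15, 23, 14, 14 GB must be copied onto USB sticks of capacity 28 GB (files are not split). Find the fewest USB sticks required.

Total = 25 + 24 + 23 + 21 + 15 + 15 + 14 + 14 + 14 + 7 + 4 = 176 GB.
Lower bound: ⌈176/28⌉ = 7 USB sticks.
A packing using 8 USB sticks:
  USB stick 1: 25 = 25
  USB stick 2: 24 + 4 = 28
  USB stick 3: 23 = 23
  USB stick 4: 21 + 7 = 28
  USB stick 5: 15 = 15
  USB stick 6: 15 = 15
  USB stick 7: 14 + 14 = 28
  USB stick 8: 14 = 14
No arrangement into 7 USB sticks stays within capacity, so 8 is optimal.

8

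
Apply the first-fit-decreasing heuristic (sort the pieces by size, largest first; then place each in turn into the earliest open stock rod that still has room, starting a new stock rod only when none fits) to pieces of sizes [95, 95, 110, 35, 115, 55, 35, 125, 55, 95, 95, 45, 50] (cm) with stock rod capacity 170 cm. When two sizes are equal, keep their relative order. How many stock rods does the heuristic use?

7

Sorted descending: 125, 115, 110, 95, 95, 95, 95, 55, 55, 50, 45, 35, 35.
  125 → stock rod 1 (new)  [load 125/170]
  115 → stock rod 2 (new)  [load 115/170]
  110 → stock rod 3 (new)  [load 110/170]
  95 → stock rod 4 (new)  [load 95/170]
  95 → stock rod 5 (new)  [load 95/170]
  95 → stock rod 6 (new)  [load 95/170]
  95 → stock rod 7 (new)  [load 95/170]
  55 → stock rod 2  [load 170/170]
  55 → stock rod 3  [load 165/170]
  50 → stock rod 4  [load 145/170]
  45 → stock rod 1  [load 170/170]
  35 → stock rod 5  [load 130/170]
  35 → stock rod 5  [load 165/170]
7 stock rods opened.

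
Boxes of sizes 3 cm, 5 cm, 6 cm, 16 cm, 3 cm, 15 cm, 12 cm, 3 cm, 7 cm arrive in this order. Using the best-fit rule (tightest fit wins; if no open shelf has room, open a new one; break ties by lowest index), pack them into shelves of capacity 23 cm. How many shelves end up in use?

  3 → shelf 1 (new)  [load 3/23]
  5 → shelf 1  [load 8/23]
  6 → shelf 1  [load 14/23]
  16 → shelf 2 (new)  [load 16/23]
  3 → shelf 2  [load 19/23]
  15 → shelf 3 (new)  [load 15/23]
  12 → shelf 4 (new)  [load 12/23]
  3 → shelf 2  [load 22/23]
  7 → shelf 3  [load 22/23]
4 shelves opened.

4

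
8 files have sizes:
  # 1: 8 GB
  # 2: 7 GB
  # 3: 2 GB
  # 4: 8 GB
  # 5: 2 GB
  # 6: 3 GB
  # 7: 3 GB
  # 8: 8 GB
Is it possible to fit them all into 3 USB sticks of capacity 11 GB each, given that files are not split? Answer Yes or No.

Total = 41 GB; ⌈41/11⌉ = 4.
At least 4 USB sticks are required, but only 3 are allowed.

No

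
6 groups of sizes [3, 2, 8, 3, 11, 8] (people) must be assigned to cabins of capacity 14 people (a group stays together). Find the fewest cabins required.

3

Total = 11 + 8 + 8 + 3 + 3 + 2 = 35 people.
Lower bound: ⌈35/14⌉ = 3 cabins.
A packing using 3 cabins:
  cabin 1: 11 + 3 = 14
  cabin 2: 8 + 3 + 2 = 13
  cabin 3: 8 = 8
This matches the lower bound, so 3 is optimal.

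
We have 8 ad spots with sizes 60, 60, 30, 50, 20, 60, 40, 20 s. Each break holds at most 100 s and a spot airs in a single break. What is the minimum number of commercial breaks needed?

4

Total = 60 + 60 + 60 + 50 + 40 + 30 + 20 + 20 = 340 s.
Lower bound: ⌈340/100⌉ = 4 commercial breaks.
A packing using 4 commercial breaks:
  break 1: 60 + 40 = 100
  break 2: 60 + 30 = 90
  break 3: 60 + 20 + 20 = 100
  break 4: 50 = 50
This matches the lower bound, so 4 is optimal.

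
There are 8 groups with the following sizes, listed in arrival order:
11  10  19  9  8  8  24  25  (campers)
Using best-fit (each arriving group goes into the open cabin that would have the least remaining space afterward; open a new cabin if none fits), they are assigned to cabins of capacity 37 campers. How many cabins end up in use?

4

  11 → cabin 1 (new)  [load 11/37]
  10 → cabin 1  [load 21/37]
  19 → cabin 2 (new)  [load 19/37]
  9 → cabin 1  [load 30/37]
  8 → cabin 2  [load 27/37]
  8 → cabin 2  [load 35/37]
  24 → cabin 3 (new)  [load 24/37]
  25 → cabin 4 (new)  [load 25/37]
4 cabins opened.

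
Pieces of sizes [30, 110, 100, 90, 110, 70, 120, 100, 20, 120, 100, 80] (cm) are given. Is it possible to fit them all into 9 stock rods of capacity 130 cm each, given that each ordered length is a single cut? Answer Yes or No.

Total = 1050 cm; ⌈1050/130⌉ = 9.
10 pieces each exceed half the capacity and cannot share a stock rod, forcing at least 10 stock rods.
At least 10 stock rods are required, but only 9 are allowed.

No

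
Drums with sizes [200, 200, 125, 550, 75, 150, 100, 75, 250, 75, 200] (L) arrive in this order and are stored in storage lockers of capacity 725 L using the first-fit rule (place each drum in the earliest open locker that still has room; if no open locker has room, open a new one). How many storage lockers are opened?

3

  200 → locker 1 (new)  [load 200/725]
  200 → locker 1  [load 400/725]
  125 → locker 1  [load 525/725]
  550 → locker 2 (new)  [load 550/725]
  75 → locker 1  [load 600/725]
  150 → locker 2  [load 700/725]
  100 → locker 1  [load 700/725]
  75 → locker 3 (new)  [load 75/725]
  250 → locker 3  [load 325/725]
  75 → locker 3  [load 400/725]
  200 → locker 3  [load 600/725]
3 storage lockers opened.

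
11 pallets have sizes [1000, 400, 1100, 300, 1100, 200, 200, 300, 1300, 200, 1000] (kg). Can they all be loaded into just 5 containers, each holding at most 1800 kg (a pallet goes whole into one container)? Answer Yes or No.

Yes

A valid assignment using 5 containers:
  container 1: 1300 + 400 = 1700
  container 2: 1100 + 300 + 300 = 1700
  container 3: 1100 + 200 + 200 + 200 = 1700
  container 4: 1000 = 1000
  container 5: 1000 = 1000
Every load is within 1800 kg, so 5 containers suffice.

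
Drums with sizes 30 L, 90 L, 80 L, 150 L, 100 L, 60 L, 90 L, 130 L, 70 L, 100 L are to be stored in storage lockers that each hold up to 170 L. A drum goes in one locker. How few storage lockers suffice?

Total = 150 + 130 + 100 + 100 + 90 + 90 + 80 + 70 + 60 + 30 = 900 L.
Lower bound: ⌈900/170⌉ = 6 storage lockers.
A packing using 6 storage lockers:
  locker 1: 150 = 150
  locker 2: 130 + 30 = 160
  locker 3: 100 + 70 = 170
  locker 4: 100 + 60 = 160
  locker 5: 90 + 80 = 170
  locker 6: 90 = 90
This matches the lower bound, so 6 is optimal.

6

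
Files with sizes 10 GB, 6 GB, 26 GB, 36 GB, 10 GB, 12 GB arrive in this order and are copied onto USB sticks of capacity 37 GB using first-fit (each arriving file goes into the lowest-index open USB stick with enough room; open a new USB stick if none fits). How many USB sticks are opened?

  10 → USB stick 1 (new)  [load 10/37]
  6 → USB stick 1  [load 16/37]
  26 → USB stick 2 (new)  [load 26/37]
  36 → USB stick 3 (new)  [load 36/37]
  10 → USB stick 1  [load 26/37]
  12 → USB stick 4 (new)  [load 12/37]
4 USB sticks opened.

4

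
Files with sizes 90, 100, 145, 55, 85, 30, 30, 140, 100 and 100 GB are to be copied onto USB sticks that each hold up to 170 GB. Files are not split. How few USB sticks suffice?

7

Total = 145 + 140 + 100 + 100 + 100 + 90 + 85 + 55 + 30 + 30 = 875 GB.
Lower bound: ⌈875/170⌉ = 6 USB sticks.
A packing using 7 USB sticks:
  USB stick 1: 145 = 145
  USB stick 2: 140 + 30 = 170
  USB stick 3: 100 + 55 = 155
  USB stick 4: 100 + 30 = 130
  USB stick 5: 100 = 100
  USB stick 6: 90 = 90
  USB stick 7: 85 = 85
No arrangement into 6 USB sticks stays within capacity, so 7 is optimal.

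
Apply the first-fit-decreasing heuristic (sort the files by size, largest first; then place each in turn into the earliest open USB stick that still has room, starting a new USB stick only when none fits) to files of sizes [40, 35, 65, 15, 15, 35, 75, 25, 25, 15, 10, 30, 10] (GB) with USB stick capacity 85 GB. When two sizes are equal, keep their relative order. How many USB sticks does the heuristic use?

5

Sorted descending: 75, 65, 40, 35, 35, 30, 25, 25, 15, 15, 15, 10, 10.
  75 → USB stick 1 (new)  [load 75/85]
  65 → USB stick 2 (new)  [load 65/85]
  40 → USB stick 3 (new)  [load 40/85]
  35 → USB stick 3  [load 75/85]
  35 → USB stick 4 (new)  [load 35/85]
  30 → USB stick 4  [load 65/85]
  25 → USB stick 5 (new)  [load 25/85]
  25 → USB stick 5  [load 50/85]
  15 → USB stick 2  [load 80/85]
  15 → USB stick 4  [load 80/85]
  15 → USB stick 5  [load 65/85]
  10 → USB stick 1  [load 85/85]
  10 → USB stick 3  [load 85/85]
5 USB sticks opened.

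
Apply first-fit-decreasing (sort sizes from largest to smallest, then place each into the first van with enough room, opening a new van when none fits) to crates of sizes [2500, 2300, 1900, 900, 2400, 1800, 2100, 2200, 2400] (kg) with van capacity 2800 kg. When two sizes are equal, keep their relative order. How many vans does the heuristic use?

Sorted descending: 2500, 2400, 2400, 2300, 2200, 2100, 1900, 1800, 900.
  2500 → van 1 (new)  [load 2500/2800]
  2400 → van 2 (new)  [load 2400/2800]
  2400 → van 3 (new)  [load 2400/2800]
  2300 → van 4 (new)  [load 2300/2800]
  2200 → van 5 (new)  [load 2200/2800]
  2100 → van 6 (new)  [load 2100/2800]
  1900 → van 7 (new)  [load 1900/2800]
  1800 → van 8 (new)  [load 1800/2800]
  900 → van 7  [load 2800/2800]
8 vans opened.

8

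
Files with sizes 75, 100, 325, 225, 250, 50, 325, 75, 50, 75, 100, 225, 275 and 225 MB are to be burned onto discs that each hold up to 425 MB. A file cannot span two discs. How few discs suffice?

7

Total = 325 + 325 + 275 + 250 + 225 + 225 + 225 + 100 + 100 + 75 + 75 + 75 + 50 + 50 = 2375 MB.
Lower bound: ⌈2375/425⌉ = 6 discs.
Also, 7 files each exceed 425/2 MB, and no two of those can share a disc, so at least 7 discs are needed.
A packing using 7 discs:
  disc 1: 325 + 100 = 425
  disc 2: 325 + 100 = 425
  disc 3: 275 + 75 + 75 = 425
  disc 4: 250 + 75 + 50 + 50 = 425
  disc 5: 225 = 225
  disc 6: 225 = 225
  disc 7: 225 = 225
This matches the lower bound, so 7 is optimal.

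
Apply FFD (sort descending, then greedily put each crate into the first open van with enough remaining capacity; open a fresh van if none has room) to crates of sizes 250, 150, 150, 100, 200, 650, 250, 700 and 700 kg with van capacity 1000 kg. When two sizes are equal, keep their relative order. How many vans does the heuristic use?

4

Sorted descending: 700, 700, 650, 250, 250, 200, 150, 150, 100.
  700 → van 1 (new)  [load 700/1000]
  700 → van 2 (new)  [load 700/1000]
  650 → van 3 (new)  [load 650/1000]
  250 → van 1  [load 950/1000]
  250 → van 2  [load 950/1000]
  200 → van 3  [load 850/1000]
  150 → van 3  [load 1000/1000]
  150 → van 4 (new)  [load 150/1000]
  100 → van 4  [load 250/1000]
4 vans opened.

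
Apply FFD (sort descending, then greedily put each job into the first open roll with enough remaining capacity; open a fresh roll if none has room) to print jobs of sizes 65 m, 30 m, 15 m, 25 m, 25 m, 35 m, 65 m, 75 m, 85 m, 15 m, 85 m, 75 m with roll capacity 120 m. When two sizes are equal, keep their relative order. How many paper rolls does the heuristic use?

Sorted descending: 85, 85, 75, 75, 65, 65, 35, 30, 25, 25, 15, 15.
  85 → roll 1 (new)  [load 85/120]
  85 → roll 2 (new)  [load 85/120]
  75 → roll 3 (new)  [load 75/120]
  75 → roll 4 (new)  [load 75/120]
  65 → roll 5 (new)  [load 65/120]
  65 → roll 6 (new)  [load 65/120]
  35 → roll 1  [load 120/120]
  30 → roll 2  [load 115/120]
  25 → roll 3  [load 100/120]
  25 → roll 4  [load 100/120]
  15 → roll 3  [load 115/120]
  15 → roll 4  [load 115/120]
6 paper rolls opened.

6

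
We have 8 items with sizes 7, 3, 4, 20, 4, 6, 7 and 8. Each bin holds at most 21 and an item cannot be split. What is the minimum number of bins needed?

3

Total = 20 + 8 + 7 + 7 + 6 + 4 + 4 + 3 = 59.
Lower bound: ⌈59/21⌉ = 3 bins.
A packing using 3 bins:
  bin 1: 20 = 20
  bin 2: 8 + 7 + 6 = 21
  bin 3: 7 + 4 + 4 + 3 = 18
This matches the lower bound, so 3 is optimal.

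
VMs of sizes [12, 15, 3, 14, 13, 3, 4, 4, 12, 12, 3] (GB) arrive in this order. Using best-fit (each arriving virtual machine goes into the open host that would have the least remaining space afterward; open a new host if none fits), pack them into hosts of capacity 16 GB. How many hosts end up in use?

  12 → host 1 (new)  [load 12/16]
  15 → host 2 (new)  [load 15/16]
  3 → host 1  [load 15/16]
  14 → host 3 (new)  [load 14/16]
  13 → host 4 (new)  [load 13/16]
  3 → host 4  [load 16/16]
  4 → host 5 (new)  [load 4/16]
  4 → host 5  [load 8/16]
  12 → host 6 (new)  [load 12/16]
  12 → host 7 (new)  [load 12/16]
  3 → host 6  [load 15/16]
7 hosts opened.

7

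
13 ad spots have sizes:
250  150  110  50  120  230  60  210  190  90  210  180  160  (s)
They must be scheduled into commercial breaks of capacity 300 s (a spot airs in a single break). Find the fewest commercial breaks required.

8

Total = 250 + 230 + 210 + 210 + 190 + 180 + 160 + 150 + 120 + 110 + 90 + 60 + 50 = 2010 s.
Lower bound: ⌈2010/300⌉ = 7 commercial breaks.
A packing using 8 commercial breaks:
  break 1: 250 + 50 = 300
  break 2: 230 + 60 = 290
  break 3: 210 + 90 = 300
  break 4: 210 = 210
  break 5: 190 + 110 = 300
  break 6: 180 + 120 = 300
  break 7: 160 = 160
  break 8: 150 = 150
No arrangement into 7 commercial breaks stays within capacity, so 8 is optimal.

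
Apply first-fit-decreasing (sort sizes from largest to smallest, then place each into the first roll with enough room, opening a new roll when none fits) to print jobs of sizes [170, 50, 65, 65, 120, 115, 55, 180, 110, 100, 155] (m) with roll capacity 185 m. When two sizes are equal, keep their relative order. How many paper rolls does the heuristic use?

Sorted descending: 180, 170, 155, 120, 115, 110, 100, 65, 65, 55, 50.
  180 → roll 1 (new)  [load 180/185]
  170 → roll 2 (new)  [load 170/185]
  155 → roll 3 (new)  [load 155/185]
  120 → roll 4 (new)  [load 120/185]
  115 → roll 5 (new)  [load 115/185]
  110 → roll 6 (new)  [load 110/185]
  100 → roll 7 (new)  [load 100/185]
  65 → roll 4  [load 185/185]
  65 → roll 5  [load 180/185]
  55 → roll 6  [load 165/185]
  50 → roll 7  [load 150/185]
7 paper rolls opened.

7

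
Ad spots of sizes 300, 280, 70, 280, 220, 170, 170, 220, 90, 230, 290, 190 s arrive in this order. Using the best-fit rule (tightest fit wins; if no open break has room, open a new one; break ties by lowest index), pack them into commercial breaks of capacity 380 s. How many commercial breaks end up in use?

9

  300 → break 1 (new)  [load 300/380]
  280 → break 2 (new)  [load 280/380]
  70 → break 1  [load 370/380]
  280 → break 3 (new)  [load 280/380]
  220 → break 4 (new)  [load 220/380]
  170 → break 5 (new)  [load 170/380]
  170 → break 5  [load 340/380]
  220 → break 6 (new)  [load 220/380]
  90 → break 2  [load 370/380]
  230 → break 7 (new)  [load 230/380]
  290 → break 8 (new)  [load 290/380]
  190 → break 9 (new)  [load 190/380]
9 commercial breaks opened.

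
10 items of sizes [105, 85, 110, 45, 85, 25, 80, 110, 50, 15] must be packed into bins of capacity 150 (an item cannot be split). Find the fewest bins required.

6

Total = 110 + 110 + 105 + 85 + 85 + 80 + 50 + 45 + 25 + 15 = 710.
Lower bound: ⌈710/150⌉ = 5 bins.
Also, 6 items each exceed 75, and no two of those can share a bin, so at least 6 bins are needed.
A packing using 6 bins:
  bin 1: 110 + 25 + 15 = 150
  bin 2: 110 = 110
  bin 3: 105 + 45 = 150
  bin 4: 85 + 50 = 135
  bin 5: 85 = 85
  bin 6: 80 = 80
This matches the lower bound, so 6 is optimal.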